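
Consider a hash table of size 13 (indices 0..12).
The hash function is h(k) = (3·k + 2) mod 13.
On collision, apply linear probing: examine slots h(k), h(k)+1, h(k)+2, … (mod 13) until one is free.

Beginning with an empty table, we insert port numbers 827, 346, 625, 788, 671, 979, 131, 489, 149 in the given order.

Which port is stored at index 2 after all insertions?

788

827: h=0 → slot 0
346: h=0, probe 0,1 → slot 1
625: h=5 → slot 5
788: h=0, probe 0,1,2 → slot 2
671: h=0, probe 0,1,2,3 → slot 3
979: h=1, probe 1,2,3,4 → slot 4
131: h=5, probe 5,6 → slot 6
489: h=0, probe 0,1,2,3,4,5,6,7 → slot 7
149: h=7, probe 7,8 → slot 8
Table: [827, 346, 788, 671, 979, 625, 131, 489, 149, _, _, _, _]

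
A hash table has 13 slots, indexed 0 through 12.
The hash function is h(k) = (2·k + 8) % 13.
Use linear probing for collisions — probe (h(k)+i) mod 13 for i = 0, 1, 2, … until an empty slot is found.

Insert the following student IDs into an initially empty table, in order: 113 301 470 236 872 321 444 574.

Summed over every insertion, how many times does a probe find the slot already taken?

19

Insert 113: h=0, slot 0 empty → index 0.
Insert 301: h=12, slot 12 empty → index 12.
Insert 470: h=12, slots 12,0 occupied → index 1.
Insert 236: h=12, slots 12,0,1 occupied → index 2.
Insert 872: h=10, slot 10 empty → index 10.
Insert 321: h=0, slots 0,1,2 occupied → index 3.
Insert 444: h=12, slots 12,0,1,2,3 occupied → index 4.
Insert 574: h=12, slots 12,0,1,2,3,4 occupied → index 5.
Table: [113, 470, 236, 321, 444, 574, ∅, ∅, ∅, ∅, 872, ∅, 301]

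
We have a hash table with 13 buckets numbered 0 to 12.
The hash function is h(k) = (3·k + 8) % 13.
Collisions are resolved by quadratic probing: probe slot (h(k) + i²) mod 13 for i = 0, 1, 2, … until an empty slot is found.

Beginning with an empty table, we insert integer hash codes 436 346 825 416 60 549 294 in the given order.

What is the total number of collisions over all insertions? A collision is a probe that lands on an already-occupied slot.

3

Insert 436: h=3, slot 3 empty -> index 3.
Insert 346: h=6, slot 6 empty -> index 6.
Insert 825: h=0, slot 0 empty -> index 0.
Insert 416: h=8, slot 8 empty -> index 8.
Insert 60: h=6, slot 6 occupied -> index 7.
Insert 549: h=4, slot 4 empty -> index 4.
Insert 294: h=6, slots 6,7 occupied -> index 10.
Table: [825, ∅, ∅, 436, 549, ∅, 346, 60, 416, ∅, 294, ∅, ∅]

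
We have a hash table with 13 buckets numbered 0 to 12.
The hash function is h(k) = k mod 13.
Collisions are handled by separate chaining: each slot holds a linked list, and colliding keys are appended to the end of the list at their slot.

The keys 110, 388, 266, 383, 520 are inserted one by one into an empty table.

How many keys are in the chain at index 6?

3

Insert 110: h=6, bucket 6 empty -> new chain.
Insert 388: h=11, bucket 11 empty -> new chain.
Insert 266: h=6, bucket 6 nonempty -> append to chain.
Insert 383: h=6, bucket 6 nonempty -> append to chain.
Insert 520: h=0, bucket 0 empty -> new chain.
Final buckets:
0: 520
1: _
2: _
3: _
4: _
5: _
6: 110 -> 266 -> 383
7: _
8: _
9: _
10: _
11: 388
12: _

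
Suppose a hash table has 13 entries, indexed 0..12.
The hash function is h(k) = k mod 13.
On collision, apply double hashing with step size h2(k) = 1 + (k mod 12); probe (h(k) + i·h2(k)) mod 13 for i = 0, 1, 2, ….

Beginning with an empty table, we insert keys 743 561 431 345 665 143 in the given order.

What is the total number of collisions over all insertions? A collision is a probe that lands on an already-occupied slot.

Insert 743: h=2, slot 2 empty -> index 2.
Insert 561: h=2, h2=10, slot 2 occupied -> index 12.
Insert 431: h=2, h2=12, slot 2 occupied -> index 1.
Insert 345: h=7, slot 7 empty -> index 7.
Insert 665: h=2, h2=6, slot 2 occupied -> index 8.
Insert 143: h=0, slot 0 empty -> index 0.
Table: [143, 431, 743, -, -, -, -, 345, 665, -, -, -, 561]

3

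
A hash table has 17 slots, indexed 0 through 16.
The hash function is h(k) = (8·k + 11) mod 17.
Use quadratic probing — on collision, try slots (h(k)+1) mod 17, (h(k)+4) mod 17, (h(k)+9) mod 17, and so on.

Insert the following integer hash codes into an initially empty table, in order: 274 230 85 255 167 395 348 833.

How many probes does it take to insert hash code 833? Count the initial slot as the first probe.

274: h=10 → slot 10
230: h=15 → slot 15
85: h=11 → slot 11
255: h=11, probe 11,12 → slot 12
167: h=4 → slot 4
395: h=9 → slot 9
348: h=7 → slot 7
833: h=11, probe 11,12,15,3 → slot 3
Table: [-, -, -, 833, 167, -, -, 348, -, 395, 274, 85, 255, -, -, 230, -]

4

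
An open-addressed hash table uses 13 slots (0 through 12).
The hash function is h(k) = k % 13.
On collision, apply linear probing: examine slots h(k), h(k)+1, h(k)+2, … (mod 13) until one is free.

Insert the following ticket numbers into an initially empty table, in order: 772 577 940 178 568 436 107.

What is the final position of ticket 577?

6

Insert 772: h=5, slot 5 empty => index 5.
Insert 577: h=5, slot 5 occupied => index 6.
Insert 940: h=4, slot 4 empty => index 4.
Insert 178: h=9, slot 9 empty => index 9.
Insert 568: h=9, slot 9 occupied => index 10.
Insert 436: h=7, slot 7 empty => index 7.
Insert 107: h=3, slot 3 empty => index 3.
Table: [-, -, -, 107, 940, 772, 577, 436, -, 178, 568, -, -]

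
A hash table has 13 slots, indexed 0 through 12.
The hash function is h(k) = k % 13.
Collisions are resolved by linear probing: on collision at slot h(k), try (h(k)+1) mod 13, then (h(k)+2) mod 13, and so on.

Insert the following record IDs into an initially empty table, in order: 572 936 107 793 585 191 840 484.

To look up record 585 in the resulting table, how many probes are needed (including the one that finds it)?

572: h=0 → slot 0
936: h=0, probe 0,1 → slot 1
107: h=3 → slot 3
793: h=0, probe 0,1,2 → slot 2
585: h=0, probe 0,1,2,3,4 → slot 4
191: h=9 → slot 9
840: h=8 → slot 8
484: h=3, probe 3,4,5 → slot 5
Table: [572, 936, 793, 107, 585, 484, —, —, 840, 191, —, —, —]
Lookup 585: h=0, probe 0,1,2,3,4 → found at 4.

5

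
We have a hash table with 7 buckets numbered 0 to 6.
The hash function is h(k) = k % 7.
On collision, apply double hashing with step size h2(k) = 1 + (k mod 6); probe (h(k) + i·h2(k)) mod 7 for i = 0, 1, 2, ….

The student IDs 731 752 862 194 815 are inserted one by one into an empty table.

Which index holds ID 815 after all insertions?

2

Insert 731: h=3, slot 3 empty -> index 3.
Insert 752: h=3, h2=3, slot 3 occupied -> index 6.
Insert 862: h=1, slot 1 empty -> index 1.
Insert 194: h=5, slot 5 empty -> index 5.
Insert 815: h=3, h2=6, slot 3 occupied -> index 2.
Table: [., 862, 815, 731, ., 194, 752]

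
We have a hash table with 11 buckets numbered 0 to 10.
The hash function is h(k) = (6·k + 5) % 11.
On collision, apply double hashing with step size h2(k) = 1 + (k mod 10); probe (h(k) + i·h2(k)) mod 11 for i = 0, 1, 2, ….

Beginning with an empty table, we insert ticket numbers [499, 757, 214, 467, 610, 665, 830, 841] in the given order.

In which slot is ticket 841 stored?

6

499 hashes to 7; slot 7 is free => place at 7.
757 hashes to 4; slot 4 is free => place at 4.
214 hashes to 2; slot 2 is free => place at 2.
467 hashes to 2, h2=8; 2 taken => place at 10.
610 hashes to 2, h2=1; 2 taken => place at 3.
665 hashes to 2, h2=6; 2 taken => place at 8.
830 hashes to 2, h2=1; 2,3,4 taken => place at 5.
841 hashes to 2, h2=2; 2,4 taken => place at 6.
Table: [_, _, 214, 610, 757, 830, 841, 499, 665, _, 467]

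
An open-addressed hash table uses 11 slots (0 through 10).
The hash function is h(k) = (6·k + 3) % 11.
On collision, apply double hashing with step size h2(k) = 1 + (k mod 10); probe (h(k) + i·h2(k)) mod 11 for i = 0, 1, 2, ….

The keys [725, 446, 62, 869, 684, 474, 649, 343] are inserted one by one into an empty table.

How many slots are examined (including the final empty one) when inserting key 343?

725: h=8 → slot 8
446: h=6 → slot 6
62: h=1 → slot 1
869: h=3 → slot 3
684: h=4 → slot 4
474: h=9 → slot 9
649: h=3, h2=10, probe 3,2 → slot 2
343: h=4, h2=4, probe 4,8,1,5 → slot 5
Table: [∅, 62, 649, 869, 684, 343, 446, ∅, 725, 474, ∅]

4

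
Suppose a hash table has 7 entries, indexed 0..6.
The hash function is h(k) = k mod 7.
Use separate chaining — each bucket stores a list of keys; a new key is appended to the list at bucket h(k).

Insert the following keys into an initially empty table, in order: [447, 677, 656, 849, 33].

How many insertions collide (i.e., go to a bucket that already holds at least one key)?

447 -> bucket 6
677 -> bucket 5
656 -> bucket 5 (collision)
849 -> bucket 2
33 -> bucket 5 (collision)
Final buckets:
0: ∅
1: ∅
2: 849
3: ∅
4: ∅
5: 677 -> 656 -> 33
6: 447

2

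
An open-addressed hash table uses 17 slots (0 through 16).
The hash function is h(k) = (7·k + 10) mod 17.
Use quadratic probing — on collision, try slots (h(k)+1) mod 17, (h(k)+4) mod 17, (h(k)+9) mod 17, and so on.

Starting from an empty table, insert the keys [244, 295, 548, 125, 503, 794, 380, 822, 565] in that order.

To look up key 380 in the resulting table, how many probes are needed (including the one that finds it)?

4

244 hashes to 1; slot 1 is free → place at 1.
295 hashes to 1; 1 taken → place at 2.
548 hashes to 4; slot 4 is free → place at 4.
125 hashes to 1; 1,2 taken → place at 5.
503 hashes to 12; slot 12 is free → place at 12.
794 hashes to 9; slot 9 is free → place at 9.
380 hashes to 1; 1,2,5 taken → place at 10.
822 hashes to 1; 1,2,5,10 taken → place at 0.
565 hashes to 4; 4,5 taken → place at 8.
Table: [822, 244, 295, -, 548, 125, -, -, 565, 794, 380, -, 503, -, -, -, -]
Lookup 380: h=1, probe 1,2,5,10 → found at 10.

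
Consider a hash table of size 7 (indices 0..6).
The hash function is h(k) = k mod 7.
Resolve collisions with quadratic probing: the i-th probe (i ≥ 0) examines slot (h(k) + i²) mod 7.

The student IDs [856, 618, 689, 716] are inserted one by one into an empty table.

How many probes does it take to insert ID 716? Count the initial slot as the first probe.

3

Insert 856: h=2, slot 2 empty -> index 2.
Insert 618: h=2, slot 2 occupied -> index 3.
Insert 689: h=3, slot 3 occupied -> index 4.
Insert 716: h=2, slots 2,3 occupied -> index 6.
Table: [., ., 856, 618, 689, ., 716]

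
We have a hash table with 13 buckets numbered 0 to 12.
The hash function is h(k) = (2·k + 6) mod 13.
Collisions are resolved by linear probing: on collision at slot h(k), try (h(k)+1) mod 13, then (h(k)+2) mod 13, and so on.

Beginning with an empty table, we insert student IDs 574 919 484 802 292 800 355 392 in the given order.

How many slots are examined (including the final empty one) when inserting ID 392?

6

574: h=10 -> slot 10
919: h=11 -> slot 11
484: h=12 -> slot 12
802: h=11, probe 11,12,0 -> slot 0
292: h=5 -> slot 5
800: h=7 -> slot 7
355: h=1 -> slot 1
392: h=10, probe 10,11,12,0,1,2 -> slot 2
Table: [802, 355, 392, _, _, 292, _, 800, _, _, 574, 919, 484]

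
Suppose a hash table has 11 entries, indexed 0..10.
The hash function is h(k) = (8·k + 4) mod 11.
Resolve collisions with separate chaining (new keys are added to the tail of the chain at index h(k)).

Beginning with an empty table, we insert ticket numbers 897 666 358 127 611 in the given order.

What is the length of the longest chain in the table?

Insert 897: h=8, bucket 8 empty → new chain.
Insert 666: h=8, bucket 8 nonempty → append to chain.
Insert 358: h=8, bucket 8 nonempty → append to chain.
Insert 127: h=8, bucket 8 nonempty → append to chain.
Insert 611: h=8, bucket 8 nonempty → append to chain.
Final buckets:
0: _
1: _
2: _
3: _
4: _
5: _
6: _
7: _
8: 897 -> 666 -> 358 -> 127 -> 611
9: _
10: _

5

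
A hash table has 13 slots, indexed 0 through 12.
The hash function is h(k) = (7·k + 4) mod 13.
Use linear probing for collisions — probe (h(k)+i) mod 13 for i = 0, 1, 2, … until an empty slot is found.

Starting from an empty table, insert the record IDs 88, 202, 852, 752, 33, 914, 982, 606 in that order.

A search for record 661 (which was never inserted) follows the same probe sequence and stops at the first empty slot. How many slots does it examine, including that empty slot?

88 hashes to 9; slot 9 is free => place at 9.
202 hashes to 1; slot 1 is free => place at 1.
852 hashes to 1; 1 taken => place at 2.
752 hashes to 3; slot 3 is free => place at 3.
33 hashes to 1; 1,2,3 taken => place at 4.
914 hashes to 6; slot 6 is free => place at 6.
982 hashes to 1; 1,2,3,4 taken => place at 5.
606 hashes to 8; slot 8 is free => place at 8.
Table: [-, 202, 852, 752, 33, 982, 914, -, 606, 88, -, -, -]
Lookup 661: h=3, probe 3,4,5,6,7 → slot 7 empty, not found.

5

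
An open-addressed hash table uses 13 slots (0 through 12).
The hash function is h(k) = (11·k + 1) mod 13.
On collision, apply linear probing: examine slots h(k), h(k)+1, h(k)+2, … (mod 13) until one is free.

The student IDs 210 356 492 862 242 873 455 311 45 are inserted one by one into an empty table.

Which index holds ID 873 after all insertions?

12

210: h=10 -> slot 10
356: h=4 -> slot 4
492: h=5 -> slot 5
862: h=6 -> slot 6
242: h=11 -> slot 11
873: h=10, probe 10,11,12 -> slot 12
455: h=1 -> slot 1
311: h=3 -> slot 3
45: h=2 -> slot 2
Table: [., 455, 45, 311, 356, 492, 862, ., ., ., 210, 242, 873]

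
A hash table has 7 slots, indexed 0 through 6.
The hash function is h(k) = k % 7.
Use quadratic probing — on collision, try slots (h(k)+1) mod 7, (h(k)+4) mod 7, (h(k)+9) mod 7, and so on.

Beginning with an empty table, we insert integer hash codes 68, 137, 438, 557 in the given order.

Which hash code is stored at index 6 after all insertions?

557

Insert 68: h=5, slot 5 empty -> index 5.
Insert 137: h=4, slot 4 empty -> index 4.
Insert 438: h=4, slots 4,5 occupied -> index 1.
Insert 557: h=4, slots 4,5,1 occupied -> index 6.
Table: [∅, 438, ∅, ∅, 137, 68, 557]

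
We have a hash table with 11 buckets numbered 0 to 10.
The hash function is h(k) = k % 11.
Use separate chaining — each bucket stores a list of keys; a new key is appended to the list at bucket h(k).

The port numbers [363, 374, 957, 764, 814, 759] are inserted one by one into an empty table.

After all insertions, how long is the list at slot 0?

5

363 → bucket 0
374 → bucket 0 (collision)
957 → bucket 0 (collision)
764 → bucket 5
814 → bucket 0 (collision)
759 → bucket 0 (collision)
Final buckets:
0: 363 -> 374 -> 957 -> 814 -> 759
1: ∅
2: ∅
3: ∅
4: ∅
5: 764
6: ∅
7: ∅
8: ∅
9: ∅
10: ∅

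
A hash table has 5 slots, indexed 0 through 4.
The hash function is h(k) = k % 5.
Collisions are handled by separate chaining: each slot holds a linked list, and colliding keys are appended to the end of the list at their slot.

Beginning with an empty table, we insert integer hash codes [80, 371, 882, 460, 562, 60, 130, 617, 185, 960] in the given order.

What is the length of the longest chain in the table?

6

80 → bucket 0
371 → bucket 1
882 → bucket 2
460 → bucket 0 (collision)
562 → bucket 2 (collision)
60 → bucket 0 (collision)
130 → bucket 0 (collision)
617 → bucket 2 (collision)
185 → bucket 0 (collision)
960 → bucket 0 (collision)
Final buckets:
0: 80 -> 460 -> 60 -> 130 -> 185 -> 960
1: 371
2: 882 -> 562 -> 617
3: ∅
4: ∅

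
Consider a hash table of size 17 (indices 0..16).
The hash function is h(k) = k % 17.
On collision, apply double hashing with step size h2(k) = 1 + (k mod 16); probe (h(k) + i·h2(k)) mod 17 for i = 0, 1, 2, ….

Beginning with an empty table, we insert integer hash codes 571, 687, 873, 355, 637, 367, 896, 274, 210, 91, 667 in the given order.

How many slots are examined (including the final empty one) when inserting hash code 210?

5

Insert 571: h=10, slot 10 empty → index 10.
Insert 687: h=7, slot 7 empty → index 7.
Insert 873: h=6, slot 6 empty → index 6.
Insert 355: h=15, slot 15 empty → index 15.
Insert 637: h=8, slot 8 empty → index 8.
Insert 367: h=10, h2=16, slot 10 occupied → index 9.
Insert 896: h=12, slot 12 empty → index 12.
Insert 274: h=2, slot 2 empty → index 2.
Insert 210: h=6, h2=3, slots 6,9,12,15 occupied → index 1.
Insert 91: h=6, h2=12, slots 6,1 occupied → index 13.
Insert 667: h=4, slot 4 empty → index 4.
Table: [∅, 210, 274, ∅, 667, ∅, 873, 687, 637, 367, 571, ∅, 896, 91, ∅, 355, ∅]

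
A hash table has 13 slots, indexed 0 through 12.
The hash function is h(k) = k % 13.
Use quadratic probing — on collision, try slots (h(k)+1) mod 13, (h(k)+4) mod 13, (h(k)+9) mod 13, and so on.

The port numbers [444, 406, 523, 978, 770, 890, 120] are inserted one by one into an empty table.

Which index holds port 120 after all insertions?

0

444: h=2 -> slot 2
406: h=3 -> slot 3
523: h=3, probe 3,4 -> slot 4
978: h=3, probe 3,4,7 -> slot 7
770: h=3, probe 3,4,7,12 -> slot 12
890: h=6 -> slot 6
120: h=3, probe 3,4,7,12,6,2,0 -> slot 0
Table: [120, ., 444, 406, 523, ., 890, 978, ., ., ., ., 770]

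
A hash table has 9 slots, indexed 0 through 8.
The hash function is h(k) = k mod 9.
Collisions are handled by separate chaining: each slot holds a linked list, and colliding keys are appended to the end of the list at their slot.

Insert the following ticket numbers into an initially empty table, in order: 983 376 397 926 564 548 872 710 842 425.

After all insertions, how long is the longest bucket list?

Insert 983: h=2, bucket 2 empty -> new chain.
Insert 376: h=7, bucket 7 empty -> new chain.
Insert 397: h=1, bucket 1 empty -> new chain.
Insert 926: h=8, bucket 8 empty -> new chain.
Insert 564: h=6, bucket 6 empty -> new chain.
Insert 548: h=8, bucket 8 nonempty -> append to chain.
Insert 872: h=8, bucket 8 nonempty -> append to chain.
Insert 710: h=8, bucket 8 nonempty -> append to chain.
Insert 842: h=5, bucket 5 empty -> new chain.
Insert 425: h=2, bucket 2 nonempty -> append to chain.
Final buckets:
0: ∅
1: 397
2: 983 -> 425
3: ∅
4: ∅
5: 842
6: 564
7: 376
8: 926 -> 548 -> 872 -> 710

4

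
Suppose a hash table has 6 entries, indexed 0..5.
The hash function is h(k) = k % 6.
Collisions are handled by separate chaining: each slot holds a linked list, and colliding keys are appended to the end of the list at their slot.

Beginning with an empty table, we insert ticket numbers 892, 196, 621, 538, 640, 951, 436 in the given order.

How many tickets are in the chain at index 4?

892 -> bucket 4
196 -> bucket 4 (collision)
621 -> bucket 3
538 -> bucket 4 (collision)
640 -> bucket 4 (collision)
951 -> bucket 3 (collision)
436 -> bucket 4 (collision)
Final buckets:
0: ∅
1: ∅
2: ∅
3: 621 -> 951
4: 892 -> 196 -> 538 -> 640 -> 436
5: ∅

5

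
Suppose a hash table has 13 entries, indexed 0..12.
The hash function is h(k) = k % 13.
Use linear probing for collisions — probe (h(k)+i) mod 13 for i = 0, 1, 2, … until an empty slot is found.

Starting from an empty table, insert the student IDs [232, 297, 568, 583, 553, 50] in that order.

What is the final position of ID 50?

1

232 hashes to 11; slot 11 is free -> place at 11.
297 hashes to 11; 11 taken -> place at 12.
568 hashes to 9; slot 9 is free -> place at 9.
583 hashes to 11; 11,12 taken -> place at 0.
553 hashes to 7; slot 7 is free -> place at 7.
50 hashes to 11; 11,12,0 taken -> place at 1.
Table: [583, 50, ., ., ., ., ., 553, ., 568, ., 232, 297]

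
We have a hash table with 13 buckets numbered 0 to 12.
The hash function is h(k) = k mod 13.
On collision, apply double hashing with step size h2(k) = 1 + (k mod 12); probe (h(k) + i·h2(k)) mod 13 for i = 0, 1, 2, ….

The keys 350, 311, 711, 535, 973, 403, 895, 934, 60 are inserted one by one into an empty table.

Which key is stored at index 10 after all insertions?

Insert 350: h=12, slot 12 empty -> index 12.
Insert 311: h=12, h2=12, slot 12 occupied -> index 11.
Insert 711: h=9, slot 9 empty -> index 9.
Insert 535: h=2, slot 2 empty -> index 2.
Insert 973: h=11, h2=2, slot 11 occupied -> index 0.
Insert 403: h=0, h2=8, slot 0 occupied -> index 8.
Insert 895: h=11, h2=8, slot 11 occupied -> index 6.
Insert 934: h=11, h2=11, slots 11,9 occupied -> index 7.
Insert 60: h=8, h2=1, slots 8,9 occupied -> index 10.
Table: [973, -, 535, -, -, -, 895, 934, 403, 711, 60, 311, 350]

60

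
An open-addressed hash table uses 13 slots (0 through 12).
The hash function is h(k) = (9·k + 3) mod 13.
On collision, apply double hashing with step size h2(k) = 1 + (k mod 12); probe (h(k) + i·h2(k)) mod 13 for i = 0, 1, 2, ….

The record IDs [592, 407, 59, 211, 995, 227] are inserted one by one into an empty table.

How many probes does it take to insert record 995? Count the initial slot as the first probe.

4

592 hashes to 1; slot 1 is free => place at 1.
407 hashes to 0; slot 0 is free => place at 0.
59 hashes to 1, h2=12; 1,0 taken => place at 12.
211 hashes to 4; slot 4 is free => place at 4.
995 hashes to 1, h2=12; 1,0,12 taken => place at 11.
227 hashes to 5; slot 5 is free => place at 5.
Table: [407, 592, -, -, 211, 227, -, -, -, -, -, 995, 59]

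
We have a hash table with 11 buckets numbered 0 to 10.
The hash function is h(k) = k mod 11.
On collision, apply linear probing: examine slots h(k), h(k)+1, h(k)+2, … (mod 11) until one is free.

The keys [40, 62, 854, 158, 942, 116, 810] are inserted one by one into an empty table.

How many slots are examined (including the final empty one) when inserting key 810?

40: h=7 => slot 7
62: h=7, probe 7,8 => slot 8
854: h=7, probe 7,8,9 => slot 9
158: h=4 => slot 4
942: h=7, probe 7,8,9,10 => slot 10
116: h=6 => slot 6
810: h=7, probe 7,8,9,10,0 => slot 0
Table: [810, -, -, -, 158, -, 116, 40, 62, 854, 942]

5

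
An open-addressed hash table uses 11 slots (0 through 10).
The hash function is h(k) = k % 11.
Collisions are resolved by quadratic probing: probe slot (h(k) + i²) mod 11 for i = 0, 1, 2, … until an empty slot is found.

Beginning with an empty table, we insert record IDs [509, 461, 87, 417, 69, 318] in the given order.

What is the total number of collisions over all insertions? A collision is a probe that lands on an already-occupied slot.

10

Insert 509: h=3, slot 3 empty → index 3.
Insert 461: h=10, slot 10 empty → index 10.
Insert 87: h=10, slot 10 occupied → index 0.
Insert 417: h=10, slots 10,0,3 occupied → index 8.
Insert 69: h=3, slot 3 occupied → index 4.
Insert 318: h=10, slots 10,0,3,8,4 occupied → index 2.
Table: [87, ., 318, 509, 69, ., ., ., 417, ., 461]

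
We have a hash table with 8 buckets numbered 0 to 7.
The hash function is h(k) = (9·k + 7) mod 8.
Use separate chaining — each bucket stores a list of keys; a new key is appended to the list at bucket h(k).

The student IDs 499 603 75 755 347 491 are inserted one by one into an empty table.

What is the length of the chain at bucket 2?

499 → bucket 2
603 → bucket 2 (collision)
75 → bucket 2 (collision)
755 → bucket 2 (collision)
347 → bucket 2 (collision)
491 → bucket 2 (collision)
Final buckets:
0: —
1: —
2: 499 -> 603 -> 75 -> 755 -> 347 -> 491
3: —
4: —
5: —
6: —
7: —

6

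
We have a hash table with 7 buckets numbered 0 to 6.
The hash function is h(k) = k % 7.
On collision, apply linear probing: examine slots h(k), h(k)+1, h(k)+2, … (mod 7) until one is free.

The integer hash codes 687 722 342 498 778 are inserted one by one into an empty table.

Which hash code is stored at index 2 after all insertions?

687: h=1 -> slot 1
722: h=1, probe 1,2 -> slot 2
342: h=6 -> slot 6
498: h=1, probe 1,2,3 -> slot 3
778: h=1, probe 1,2,3,4 -> slot 4
Table: [_, 687, 722, 498, 778, _, 342]

722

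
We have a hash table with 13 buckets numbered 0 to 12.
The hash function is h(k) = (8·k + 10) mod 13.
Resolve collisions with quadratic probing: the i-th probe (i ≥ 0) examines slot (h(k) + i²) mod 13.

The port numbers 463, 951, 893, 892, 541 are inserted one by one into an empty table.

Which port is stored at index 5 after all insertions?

463: h=9 -> slot 9
951: h=0 -> slot 0
893: h=4 -> slot 4
892: h=9, probe 9,10 -> slot 10
541: h=9, probe 9,10,0,5 -> slot 5
Table: [951, ., ., ., 893, 541, ., ., ., 463, 892, ., .]

541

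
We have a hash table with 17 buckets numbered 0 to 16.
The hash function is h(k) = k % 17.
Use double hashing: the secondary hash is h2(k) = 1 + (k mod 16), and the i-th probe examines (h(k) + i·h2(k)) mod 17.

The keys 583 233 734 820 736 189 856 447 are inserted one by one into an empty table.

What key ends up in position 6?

736

Insert 583: h=5, slot 5 empty => index 5.
Insert 233: h=12, slot 12 empty => index 12.
Insert 734: h=3, slot 3 empty => index 3.
Insert 820: h=4, slot 4 empty => index 4.
Insert 736: h=5, h2=1, slot 5 occupied => index 6.
Insert 189: h=2, slot 2 empty => index 2.
Insert 856: h=6, h2=9, slot 6 occupied => index 15.
Insert 447: h=5, h2=16, slots 5,4,3,2 occupied => index 1.
Table: [-, 447, 189, 734, 820, 583, 736, -, -, -, -, -, 233, -, -, 856, -]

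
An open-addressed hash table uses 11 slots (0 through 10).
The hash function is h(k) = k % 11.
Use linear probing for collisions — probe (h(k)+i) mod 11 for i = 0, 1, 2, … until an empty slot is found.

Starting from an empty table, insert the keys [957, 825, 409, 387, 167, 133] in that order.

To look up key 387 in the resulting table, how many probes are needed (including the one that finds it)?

2

957: h=0 -> slot 0
825: h=0, probe 0,1 -> slot 1
409: h=2 -> slot 2
387: h=2, probe 2,3 -> slot 3
167: h=2, probe 2,3,4 -> slot 4
133: h=1, probe 1,2,3,4,5 -> slot 5
Table: [957, 825, 409, 387, 167, 133, ., ., ., ., .]
Lookup 387: h=2, probe 2,3 → found at 3.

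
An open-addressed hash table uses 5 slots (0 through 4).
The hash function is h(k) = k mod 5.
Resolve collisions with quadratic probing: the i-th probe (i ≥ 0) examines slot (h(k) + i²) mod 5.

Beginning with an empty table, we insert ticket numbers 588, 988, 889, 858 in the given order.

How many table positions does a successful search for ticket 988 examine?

588: h=3 → slot 3
988: h=3, probe 3,4 → slot 4
889: h=4, probe 4,0 → slot 0
858: h=3, probe 3,4,2 → slot 2
Table: [889, -, 858, 588, 988]
Lookup 988: h=3, probe 3,4 → found at 4.

2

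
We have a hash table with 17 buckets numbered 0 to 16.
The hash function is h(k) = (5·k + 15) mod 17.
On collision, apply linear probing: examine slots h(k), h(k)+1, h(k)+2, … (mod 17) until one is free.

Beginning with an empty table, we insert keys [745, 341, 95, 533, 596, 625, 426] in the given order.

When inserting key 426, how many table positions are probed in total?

3

Insert 745: h=0, slot 0 empty → index 0.
Insert 341: h=3, slot 3 empty → index 3.
Insert 95: h=14, slot 14 empty → index 14.
Insert 533: h=11, slot 11 empty → index 11.
Insert 596: h=3, slot 3 occupied → index 4.
Insert 625: h=12, slot 12 empty → index 12.
Insert 426: h=3, slots 3,4 occupied → index 5.
Table: [745, _, _, 341, 596, 426, _, _, _, _, _, 533, 625, _, 95, _, _]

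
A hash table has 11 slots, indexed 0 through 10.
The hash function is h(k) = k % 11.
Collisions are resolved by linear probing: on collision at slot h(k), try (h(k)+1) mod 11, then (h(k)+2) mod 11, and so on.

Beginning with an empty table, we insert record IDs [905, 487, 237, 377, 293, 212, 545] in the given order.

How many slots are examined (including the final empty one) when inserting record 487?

2

905 hashes to 3; slot 3 is free -> place at 3.
487 hashes to 3; 3 taken -> place at 4.
237 hashes to 6; slot 6 is free -> place at 6.
377 hashes to 3; 3,4 taken -> place at 5.
293 hashes to 7; slot 7 is free -> place at 7.
212 hashes to 3; 3,4,5,6,7 taken -> place at 8.
545 hashes to 6; 6,7,8 taken -> place at 9.
Table: [—, —, —, 905, 487, 377, 237, 293, 212, 545, —]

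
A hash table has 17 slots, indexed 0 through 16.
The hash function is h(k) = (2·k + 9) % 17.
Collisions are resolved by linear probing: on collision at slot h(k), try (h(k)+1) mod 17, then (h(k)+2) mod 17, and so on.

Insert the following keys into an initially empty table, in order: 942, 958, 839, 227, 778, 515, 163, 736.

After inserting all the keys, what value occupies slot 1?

Insert 942: h=6, slot 6 empty -> index 6.
Insert 958: h=4, slot 4 empty -> index 4.
Insert 839: h=4, slot 4 occupied -> index 5.
Insert 227: h=4, slots 4,5,6 occupied -> index 7.
Insert 778: h=1, slot 1 empty -> index 1.
Insert 515: h=2, slot 2 empty -> index 2.
Insert 163: h=12, slot 12 empty -> index 12.
Insert 736: h=2, slot 2 occupied -> index 3.
Table: [—, 778, 515, 736, 958, 839, 942, 227, —, —, —, —, 163, —, —, —, —]

778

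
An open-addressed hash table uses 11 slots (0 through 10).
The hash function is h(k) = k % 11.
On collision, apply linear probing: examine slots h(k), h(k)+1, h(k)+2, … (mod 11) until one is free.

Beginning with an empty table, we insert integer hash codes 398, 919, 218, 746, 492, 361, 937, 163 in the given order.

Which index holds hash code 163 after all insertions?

398 hashes to 2; slot 2 is free -> place at 2.
919 hashes to 6; slot 6 is free -> place at 6.
218 hashes to 9; slot 9 is free -> place at 9.
746 hashes to 9; 9 taken -> place at 10.
492 hashes to 8; slot 8 is free -> place at 8.
361 hashes to 9; 9,10 taken -> place at 0.
937 hashes to 2; 2 taken -> place at 3.
163 hashes to 9; 9,10,0 taken -> place at 1.
Table: [361, 163, 398, 937, _, _, 919, _, 492, 218, 746]

1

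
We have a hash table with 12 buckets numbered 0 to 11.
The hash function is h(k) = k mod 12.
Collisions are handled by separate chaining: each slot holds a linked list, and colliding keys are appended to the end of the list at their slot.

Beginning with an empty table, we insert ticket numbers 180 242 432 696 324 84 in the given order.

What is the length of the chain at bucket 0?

5

Insert 180: h=0, bucket 0 empty -> new chain.
Insert 242: h=2, bucket 2 empty -> new chain.
Insert 432: h=0, bucket 0 nonempty -> append to chain.
Insert 696: h=0, bucket 0 nonempty -> append to chain.
Insert 324: h=0, bucket 0 nonempty -> append to chain.
Insert 84: h=0, bucket 0 nonempty -> append to chain.
Final buckets:
0: 180 -> 432 -> 696 -> 324 -> 84
1: -
2: 242
3: -
4: -
5: -
6: -
7: -
8: -
9: -
10: -
11: -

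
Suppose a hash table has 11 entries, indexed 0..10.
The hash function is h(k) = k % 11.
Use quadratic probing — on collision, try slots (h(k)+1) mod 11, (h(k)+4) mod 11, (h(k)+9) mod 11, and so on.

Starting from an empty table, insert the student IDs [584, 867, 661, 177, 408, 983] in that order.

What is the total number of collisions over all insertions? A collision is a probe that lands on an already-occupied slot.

6

584 hashes to 1; slot 1 is free => place at 1.
867 hashes to 9; slot 9 is free => place at 9.
661 hashes to 1; 1 taken => place at 2.
177 hashes to 1; 1,2 taken => place at 5.
408 hashes to 1; 1,2,5 taken => place at 10.
983 hashes to 4; slot 4 is free => place at 4.
Table: [., 584, 661, ., 983, 177, ., ., ., 867, 408]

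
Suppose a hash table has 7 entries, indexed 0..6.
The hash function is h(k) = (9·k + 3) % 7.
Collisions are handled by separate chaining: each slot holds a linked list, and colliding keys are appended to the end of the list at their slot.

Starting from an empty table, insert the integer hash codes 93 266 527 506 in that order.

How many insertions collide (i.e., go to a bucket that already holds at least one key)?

2

Insert 93: h=0, bucket 0 empty → new chain.
Insert 266: h=3, bucket 3 empty → new chain.
Insert 527: h=0, bucket 0 nonempty → append to chain.
Insert 506: h=0, bucket 0 nonempty → append to chain.
Final buckets:
0: 93 -> 527 -> 506
1: _
2: _
3: 266
4: _
5: _
6: _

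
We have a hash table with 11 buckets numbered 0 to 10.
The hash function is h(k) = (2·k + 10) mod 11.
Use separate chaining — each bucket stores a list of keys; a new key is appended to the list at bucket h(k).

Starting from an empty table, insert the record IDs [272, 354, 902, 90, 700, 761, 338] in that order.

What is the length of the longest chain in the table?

Insert 272: h=4, bucket 4 empty -> new chain.
Insert 354: h=3, bucket 3 empty -> new chain.
Insert 902: h=10, bucket 10 empty -> new chain.
Insert 90: h=3, bucket 3 nonempty -> append to chain.
Insert 700: h=2, bucket 2 empty -> new chain.
Insert 761: h=3, bucket 3 nonempty -> append to chain.
Insert 338: h=4, bucket 4 nonempty -> append to chain.
Final buckets:
0: —
1: —
2: 700
3: 354 -> 90 -> 761
4: 272 -> 338
5: —
6: —
7: —
8: —
9: —
10: 902

3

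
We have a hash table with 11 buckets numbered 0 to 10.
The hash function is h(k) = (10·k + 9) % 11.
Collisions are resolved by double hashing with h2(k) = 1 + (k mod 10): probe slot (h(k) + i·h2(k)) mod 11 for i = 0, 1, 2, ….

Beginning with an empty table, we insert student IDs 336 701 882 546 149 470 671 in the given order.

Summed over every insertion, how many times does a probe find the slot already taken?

336 hashes to 3; slot 3 is free → place at 3.
701 hashes to 1; slot 1 is free → place at 1.
882 hashes to 7; slot 7 is free → place at 7.
546 hashes to 2; slot 2 is free → place at 2.
149 hashes to 3, h2=10; 3,2,1 taken → place at 0.
470 hashes to 1, h2=1; 1,2,3 taken → place at 4.
671 hashes to 9; slot 9 is free → place at 9.
Table: [149, 701, 546, 336, 470, -, -, 882, -, 671, -]

6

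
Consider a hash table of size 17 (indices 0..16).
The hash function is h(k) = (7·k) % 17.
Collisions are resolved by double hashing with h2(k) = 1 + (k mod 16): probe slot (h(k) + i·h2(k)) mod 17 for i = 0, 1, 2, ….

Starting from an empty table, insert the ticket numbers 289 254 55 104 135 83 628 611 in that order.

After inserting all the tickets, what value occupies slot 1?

135

289: h=0 => slot 0
254: h=10 => slot 10
55: h=11 => slot 11
104: h=14 => slot 14
135: h=10, h2=8, probe 10,1 => slot 1
83: h=3 => slot 3
628: h=10, h2=5, probe 10,15 => slot 15
611: h=10, h2=4, probe 10,14,1,5 => slot 5
Table: [289, 135, ., 83, ., 611, ., ., ., ., 254, 55, ., ., 104, 628, .]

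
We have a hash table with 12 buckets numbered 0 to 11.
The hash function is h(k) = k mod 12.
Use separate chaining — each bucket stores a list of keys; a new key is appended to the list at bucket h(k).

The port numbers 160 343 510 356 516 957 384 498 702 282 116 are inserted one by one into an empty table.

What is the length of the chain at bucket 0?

Insert 160: h=4, bucket 4 empty → new chain.
Insert 343: h=7, bucket 7 empty → new chain.
Insert 510: h=6, bucket 6 empty → new chain.
Insert 356: h=8, bucket 8 empty → new chain.
Insert 516: h=0, bucket 0 empty → new chain.
Insert 957: h=9, bucket 9 empty → new chain.
Insert 384: h=0, bucket 0 nonempty → append to chain.
Insert 498: h=6, bucket 6 nonempty → append to chain.
Insert 702: h=6, bucket 6 nonempty → append to chain.
Insert 282: h=6, bucket 6 nonempty → append to chain.
Insert 116: h=8, bucket 8 nonempty → append to chain.
Final buckets:
0: 516 -> 384
1: .
2: .
3: .
4: 160
5: .
6: 510 -> 498 -> 702 -> 282
7: 343
8: 356 -> 116
9: 957
10: .
11: .

2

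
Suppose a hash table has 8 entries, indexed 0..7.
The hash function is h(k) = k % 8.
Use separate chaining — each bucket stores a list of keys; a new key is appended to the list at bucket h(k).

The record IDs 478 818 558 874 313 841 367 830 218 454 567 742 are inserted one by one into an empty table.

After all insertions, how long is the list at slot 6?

Insert 478: h=6, bucket 6 empty → new chain.
Insert 818: h=2, bucket 2 empty → new chain.
Insert 558: h=6, bucket 6 nonempty → append to chain.
Insert 874: h=2, bucket 2 nonempty → append to chain.
Insert 313: h=1, bucket 1 empty → new chain.
Insert 841: h=1, bucket 1 nonempty → append to chain.
Insert 367: h=7, bucket 7 empty → new chain.
Insert 830: h=6, bucket 6 nonempty → append to chain.
Insert 218: h=2, bucket 2 nonempty → append to chain.
Insert 454: h=6, bucket 6 nonempty → append to chain.
Insert 567: h=7, bucket 7 nonempty → append to chain.
Insert 742: h=6, bucket 6 nonempty → append to chain.
Final buckets:
0: _
1: 313 -> 841
2: 818 -> 874 -> 218
3: _
4: _
5: _
6: 478 -> 558 -> 830 -> 454 -> 742
7: 367 -> 567

5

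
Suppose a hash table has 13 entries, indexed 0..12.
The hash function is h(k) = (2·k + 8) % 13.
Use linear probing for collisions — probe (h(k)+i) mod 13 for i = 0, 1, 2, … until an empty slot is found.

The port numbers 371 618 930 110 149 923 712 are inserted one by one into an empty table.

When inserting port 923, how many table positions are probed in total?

5

Insert 371: h=9, slot 9 empty → index 9.
Insert 618: h=9, slot 9 occupied → index 10.
Insert 930: h=9, slots 9,10 occupied → index 11.
Insert 110: h=7, slot 7 empty → index 7.
Insert 149: h=7, slot 7 occupied → index 8.
Insert 923: h=8, slots 8,9,10,11 occupied → index 12.
Insert 712: h=2, slot 2 empty → index 2.
Table: [-, -, 712, -, -, -, -, 110, 149, 371, 618, 930, 923]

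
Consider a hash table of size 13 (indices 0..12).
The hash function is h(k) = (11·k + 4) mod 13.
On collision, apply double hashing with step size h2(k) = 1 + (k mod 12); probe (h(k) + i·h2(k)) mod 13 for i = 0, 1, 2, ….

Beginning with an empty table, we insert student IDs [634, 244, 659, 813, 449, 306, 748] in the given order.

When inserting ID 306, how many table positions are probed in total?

634 hashes to 10; slot 10 is free -> place at 10.
244 hashes to 10, h2=5; 10 taken -> place at 2.
659 hashes to 12; slot 12 is free -> place at 12.
813 hashes to 3; slot 3 is free -> place at 3.
449 hashes to 3, h2=6; 3 taken -> place at 9.
306 hashes to 3, h2=7; 3,10 taken -> place at 4.
748 hashes to 3, h2=5; 3 taken -> place at 8.
Table: [-, -, 244, 813, 306, -, -, -, 748, 449, 634, -, 659]

3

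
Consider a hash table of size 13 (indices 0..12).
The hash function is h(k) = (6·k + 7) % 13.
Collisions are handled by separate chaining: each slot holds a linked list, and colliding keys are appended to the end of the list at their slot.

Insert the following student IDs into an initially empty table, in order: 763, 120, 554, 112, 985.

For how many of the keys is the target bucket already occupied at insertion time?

763 -> bucket 9
120 -> bucket 12
554 -> bucket 3
112 -> bucket 3 (collision)
985 -> bucket 2
Final buckets:
0: _
1: _
2: 985
3: 554 -> 112
4: _
5: _
6: _
7: _
8: _
9: 763
10: _
11: _
12: 120

1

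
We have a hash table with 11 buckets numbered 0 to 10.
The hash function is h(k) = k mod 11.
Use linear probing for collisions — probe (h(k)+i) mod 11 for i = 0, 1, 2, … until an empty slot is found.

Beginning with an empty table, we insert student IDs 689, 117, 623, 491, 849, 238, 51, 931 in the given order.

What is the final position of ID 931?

Insert 689: h=7, slot 7 empty -> index 7.
Insert 117: h=7, slot 7 occupied -> index 8.
Insert 623: h=7, slots 7,8 occupied -> index 9.
Insert 491: h=7, slots 7,8,9 occupied -> index 10.
Insert 849: h=2, slot 2 empty -> index 2.
Insert 238: h=7, slots 7,8,9,10 occupied -> index 0.
Insert 51: h=7, slots 7,8,9,10,0 occupied -> index 1.
Insert 931: h=7, slots 7,8,9,10,0,1,2 occupied -> index 3.
Table: [238, 51, 849, 931, ∅, ∅, ∅, 689, 117, 623, 491]

3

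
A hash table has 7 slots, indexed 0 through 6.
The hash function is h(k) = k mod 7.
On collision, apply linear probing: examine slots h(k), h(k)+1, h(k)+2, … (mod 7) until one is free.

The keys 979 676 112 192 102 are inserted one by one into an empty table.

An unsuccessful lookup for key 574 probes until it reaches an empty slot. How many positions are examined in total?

979: h=6 => slot 6
676: h=4 => slot 4
112: h=0 => slot 0
192: h=3 => slot 3
102: h=4, probe 4,5 => slot 5
Table: [112, —, —, 192, 676, 102, 979]
Lookup 574: h=0, probe 0,1 → slot 1 empty, not found.

2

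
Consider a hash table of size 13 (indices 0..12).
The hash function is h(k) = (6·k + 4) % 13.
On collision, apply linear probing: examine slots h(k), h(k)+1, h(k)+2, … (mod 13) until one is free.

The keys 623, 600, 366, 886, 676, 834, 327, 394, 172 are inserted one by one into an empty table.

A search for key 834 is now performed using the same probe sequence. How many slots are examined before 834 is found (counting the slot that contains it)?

5

623 hashes to 11; slot 11 is free => place at 11.
600 hashes to 3; slot 3 is free => place at 3.
366 hashes to 3; 3 taken => place at 4.
886 hashes to 3; 3,4 taken => place at 5.
676 hashes to 4; 4,5 taken => place at 6.
834 hashes to 3; 3,4,5,6 taken => place at 7.
327 hashes to 3; 3,4,5,6,7 taken => place at 8.
394 hashes to 2; slot 2 is free => place at 2.
172 hashes to 9; slot 9 is free => place at 9.
Table: [_, _, 394, 600, 366, 886, 676, 834, 327, 172, _, 623, _]
Lookup 834: h=3, probe 3,4,5,6,7 → found at 7.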